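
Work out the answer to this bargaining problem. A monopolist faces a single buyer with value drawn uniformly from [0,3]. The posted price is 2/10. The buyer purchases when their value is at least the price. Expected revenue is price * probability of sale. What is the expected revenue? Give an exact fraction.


Step 1: Posted price r = 1/5, value support [0,3]
Step 2: P(v >= r) = (3 - 1/5)/3 = 14/15
Step 3: Expected revenue = r * P(v >= r) = 1/5 * 14/15
Step 4: Revenue = 14/75

14/75


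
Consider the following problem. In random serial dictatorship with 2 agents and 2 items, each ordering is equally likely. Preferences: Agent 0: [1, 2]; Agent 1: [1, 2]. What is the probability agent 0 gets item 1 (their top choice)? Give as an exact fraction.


Step 1: Agent 0 wants item 1
Step 2: There are 2 possible orderings of agents
Step 3: In 1 orderings, agent 0 gets item 1
Step 4: Probability = 1/2

1/2


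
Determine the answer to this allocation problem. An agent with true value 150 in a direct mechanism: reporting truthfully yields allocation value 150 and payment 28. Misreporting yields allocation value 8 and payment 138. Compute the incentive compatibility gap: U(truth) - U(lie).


Step 1: U(truth) = value - payment = 150 - 28 = 122
Step 2: U(lie) = allocation - payment = 8 - 138 = -130
Step 3: IC gap = 122 - (-130) = 252

252


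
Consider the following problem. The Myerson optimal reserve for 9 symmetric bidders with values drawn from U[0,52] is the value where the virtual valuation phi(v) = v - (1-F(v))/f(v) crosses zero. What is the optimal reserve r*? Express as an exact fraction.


Step 1: For U[0,52], F(v) = v/52 and f(v) = 1/52
Step 2: phi(v) = v - (1 - v/52)/(1/52) = v - (52 - v) = 2v - 52
Step 3: Set phi(r*) = 0: 2r* - 52 = 0
Step 4: r* = 52/2 = 26 (the number of bidders n = 9 does not enter)

26


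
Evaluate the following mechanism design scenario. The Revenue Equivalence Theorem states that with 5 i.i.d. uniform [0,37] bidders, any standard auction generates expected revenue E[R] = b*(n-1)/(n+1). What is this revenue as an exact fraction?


Step 1: By Revenue Equivalence, expected revenue = b*(n-1)/(n+1)
Step 2: Substituting n = 5, b = 37
Step 3: Revenue = 37*(5-1)/(5+1) = 37*4/6
Step 4: Revenue = 148/6 = 74/3

74/3


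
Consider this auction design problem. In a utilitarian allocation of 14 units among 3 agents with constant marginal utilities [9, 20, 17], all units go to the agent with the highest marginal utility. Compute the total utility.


Step 1: The marginal utilities are [9, 20, 17]
Step 2: The highest marginal utility is 20
Step 3: All 14 units go to that agent
Step 4: Total utility = 20 * 14 = 280

280


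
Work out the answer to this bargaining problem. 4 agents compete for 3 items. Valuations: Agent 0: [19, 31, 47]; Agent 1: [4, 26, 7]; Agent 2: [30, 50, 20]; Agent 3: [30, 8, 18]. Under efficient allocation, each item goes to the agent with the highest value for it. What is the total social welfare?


Step 1: For each item, find the maximum value among all agents.
Step 2: Item 0 -> Agent 2 (value 30)
Step 3: Item 1 -> Agent 2 (value 50)
Step 4: Item 2 -> Agent 0 (value 47)
Step 5: Total welfare = 30 + 50 + 47 = 127

127


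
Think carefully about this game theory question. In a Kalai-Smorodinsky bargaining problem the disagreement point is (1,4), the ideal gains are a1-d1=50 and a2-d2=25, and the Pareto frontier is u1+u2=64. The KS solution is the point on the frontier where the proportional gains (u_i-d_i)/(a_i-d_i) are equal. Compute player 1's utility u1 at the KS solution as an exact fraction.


Step 1: At the KS point, (u1-d1)/r1 = (u2-d2)/r2 = t and u1+u2 = 64
Step 2: u1 = d1 + r1*t and u2 = d2 + r2*t, so (d1 + r1*t) + (d2 + r2*t) = 64
Step 3: t = (64 - 1 - 4)/(50 + 25) = 59/75
Step 4: u1 = d1 + r1*t = 1 + 50 * 59/75 = 121/3
Step 5: (Check: u2 = d2 + r2*t = 71/3; u1+u2 = 121/3 + 71/3 = 64, on the frontier.)

121/3


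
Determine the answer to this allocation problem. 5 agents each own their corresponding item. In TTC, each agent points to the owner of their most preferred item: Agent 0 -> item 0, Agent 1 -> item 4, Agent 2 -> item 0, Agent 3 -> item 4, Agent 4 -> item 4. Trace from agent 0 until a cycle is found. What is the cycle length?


Step 1: Trace the pointer graph from agent 0: 0 -> 0
Step 2: A cycle is detected when we revisit agent 0
Step 3: The cycle is: 0 -> 0
Step 4: Cycle length = 1

1


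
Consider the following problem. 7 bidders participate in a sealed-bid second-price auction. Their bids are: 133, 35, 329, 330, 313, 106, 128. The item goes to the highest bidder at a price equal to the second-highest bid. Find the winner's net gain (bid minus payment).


Step 1: Sort bids in descending order: 330, 329, 313, 133, 128, 106, 35
Step 2: The winning bid is the highest: 330
Step 3: The payment equals the second-highest bid: 329
Step 4: Surplus = winner's bid - payment = 330 - 329 = 1

1


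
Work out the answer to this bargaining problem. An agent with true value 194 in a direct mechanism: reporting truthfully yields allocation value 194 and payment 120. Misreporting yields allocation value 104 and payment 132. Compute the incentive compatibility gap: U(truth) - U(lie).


Step 1: U(truth) = value - payment = 194 - 120 = 74
Step 2: U(lie) = allocation - payment = 104 - 132 = -28
Step 3: IC gap = 74 - (-28) = 102

102


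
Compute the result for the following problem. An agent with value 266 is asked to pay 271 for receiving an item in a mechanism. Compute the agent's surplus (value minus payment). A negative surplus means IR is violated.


Step 1: Surplus = value - payment = 266 - 271 = -5
Step 2: IR is violated (surplus < 0)

-5


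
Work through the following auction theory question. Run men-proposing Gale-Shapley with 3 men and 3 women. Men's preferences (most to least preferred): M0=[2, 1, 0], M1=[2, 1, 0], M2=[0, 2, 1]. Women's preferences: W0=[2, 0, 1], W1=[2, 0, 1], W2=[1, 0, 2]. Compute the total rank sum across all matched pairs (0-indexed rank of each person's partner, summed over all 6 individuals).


Step 1: Run Gale-Shapley (men propose, women hold best offer):
  M0 proposes to W2; she accepts
  M1 proposes to W2; she switches from M0
  M2 proposes to W0; she accepts
  M0 proposes to W1; she accepts
Step 2: Final matching: W0-M2, W1-M0, W2-M1
Step 3: 0-indexed ranks (man's rank of his match, then woman's): 0 + 0 + 1 + 1 + 0 + 0
Step 4: Total rank sum = 2

2


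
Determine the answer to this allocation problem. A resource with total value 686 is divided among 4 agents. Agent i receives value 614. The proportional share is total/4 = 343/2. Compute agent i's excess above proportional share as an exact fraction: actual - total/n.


Step 1: Proportional share = 686/4 = 343/2
Step 2: Agent's actual allocation = 614
Step 3: Excess = 614 - 343/2 = 885/2

885/2


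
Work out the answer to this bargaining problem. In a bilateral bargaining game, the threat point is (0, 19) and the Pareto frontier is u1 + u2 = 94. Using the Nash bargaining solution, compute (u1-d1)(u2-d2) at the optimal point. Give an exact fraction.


Step 1: The Nash solution splits surplus symmetrically above the disagreement point
Step 2: u1 = (total + d1 - d2)/2 = (94 + 0 - 19)/2 = 75/2
Step 3: u2 = (total - d1 + d2)/2 = (94 - 0 + 19)/2 = 113/2
Step 4: Nash product = (75/2 - 0) * (113/2 - 19)
Step 5: = 75/2 * 75/2 = 5625/4

5625/4


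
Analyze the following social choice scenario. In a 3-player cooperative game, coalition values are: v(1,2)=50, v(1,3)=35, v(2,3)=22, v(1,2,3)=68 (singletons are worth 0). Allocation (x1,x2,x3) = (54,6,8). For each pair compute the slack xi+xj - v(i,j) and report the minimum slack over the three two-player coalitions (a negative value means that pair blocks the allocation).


Step 1: Slack for coalition (1,2): x1+x2 - v12 = 60 - 50 = 10
Step 2: Slack for coalition (1,3): x1+x3 - v13 = 62 - 35 = 27
Step 3: Slack for coalition (2,3): x2+x3 - v23 = 14 - 22 = -8
Step 4: Minimum slack = min(10, 27, -8) = -8, attained by (2,3); coalition (2,3) can block (slack < 0), so the allocation is not in the core

-8


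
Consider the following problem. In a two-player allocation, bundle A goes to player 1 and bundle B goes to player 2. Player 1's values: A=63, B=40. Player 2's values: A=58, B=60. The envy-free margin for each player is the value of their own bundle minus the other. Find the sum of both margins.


Step 1: Player 1's margin = v1(A) - v1(B) = 63 - 40 = 23
Step 2: Player 2's margin = v2(B) - v2(A) = 60 - 58 = 2
Step 3: Total margin = 23 + 2 = 25

25


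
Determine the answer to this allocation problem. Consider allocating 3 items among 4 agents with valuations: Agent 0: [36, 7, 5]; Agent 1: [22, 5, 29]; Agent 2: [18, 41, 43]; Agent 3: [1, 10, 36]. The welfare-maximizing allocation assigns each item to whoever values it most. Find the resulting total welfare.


Step 1: For each item, find the maximum value among all agents.
Step 2: Item 0 -> Agent 0 (value 36)
Step 3: Item 1 -> Agent 2 (value 41)
Step 4: Item 2 -> Agent 2 (value 43)
Step 5: Total welfare = 36 + 41 + 43 = 120

120


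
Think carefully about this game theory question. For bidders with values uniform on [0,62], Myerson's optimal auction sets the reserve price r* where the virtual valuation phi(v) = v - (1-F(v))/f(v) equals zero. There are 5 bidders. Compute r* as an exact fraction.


Step 1: For U[0,62], F(v) = v/62 and f(v) = 1/62
Step 2: phi(v) = v - (1 - v/62)/(1/62) = v - (62 - v) = 2v - 62
Step 3: Set phi(r*) = 0: 2r* - 62 = 0
Step 4: r* = 62/2 = 31 (the number of bidders n = 5 does not enter)

31


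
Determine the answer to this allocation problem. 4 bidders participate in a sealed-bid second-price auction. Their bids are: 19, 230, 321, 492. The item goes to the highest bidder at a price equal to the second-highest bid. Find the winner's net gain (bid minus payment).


Step 1: Sort bids in descending order: 492, 321, 230, 19
Step 2: The winning bid is the highest: 492
Step 3: The payment equals the second-highest bid: 321
Step 4: Surplus = winner's bid - payment = 492 - 321 = 171

171


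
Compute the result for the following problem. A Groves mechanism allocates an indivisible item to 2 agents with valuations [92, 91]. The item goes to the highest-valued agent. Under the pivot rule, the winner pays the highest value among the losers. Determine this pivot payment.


Step 1: The efficient winner is agent 0 with value 92
Step 2: Other agents' values: [91]
Step 3: Pivot payment = max(others) = 91
Step 4: The winner pays 91

91


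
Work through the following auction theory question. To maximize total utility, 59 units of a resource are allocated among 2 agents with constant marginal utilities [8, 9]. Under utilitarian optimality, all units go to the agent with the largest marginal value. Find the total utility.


Step 1: The marginal utilities are [8, 9]
Step 2: The highest marginal utility is 9
Step 3: All 59 units go to that agent
Step 4: Total utility = 9 * 59 = 531

531


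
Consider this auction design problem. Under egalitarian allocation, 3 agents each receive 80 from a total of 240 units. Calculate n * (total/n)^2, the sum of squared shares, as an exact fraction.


Step 1: Each agent's share = 240/3 = 80
Step 2: Square of each share = (80)^2 = 6400
Step 3: Sum of squares = 3 * 6400 = 19200

19200


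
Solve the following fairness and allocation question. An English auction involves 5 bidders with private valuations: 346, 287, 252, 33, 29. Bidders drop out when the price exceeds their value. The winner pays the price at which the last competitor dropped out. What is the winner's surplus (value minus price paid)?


Step 1: Identify the highest value: 346
Step 2: Identify the second-highest value: 287
Step 3: The final price = second-highest value = 287
Step 4: Surplus = 346 - 287 = 59

59


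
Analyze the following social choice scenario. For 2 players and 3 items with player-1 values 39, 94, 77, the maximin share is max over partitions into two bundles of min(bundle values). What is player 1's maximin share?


Step 1: Item values = 39, 94, 77
Step 2: Enumerate all 2-bundle partitions and take the smaller bundle:
  Partition 1: {39} vs {94,77} -> bundles 39, 171; min = 39
  Partition 2: {94} vs {39,77} -> bundles 94, 116; min = 94
  Partition 3: {77} vs {39,94} -> bundles 77, 133; min = 77
Step 3: MMS = max(39, 94, 77) = 94

94


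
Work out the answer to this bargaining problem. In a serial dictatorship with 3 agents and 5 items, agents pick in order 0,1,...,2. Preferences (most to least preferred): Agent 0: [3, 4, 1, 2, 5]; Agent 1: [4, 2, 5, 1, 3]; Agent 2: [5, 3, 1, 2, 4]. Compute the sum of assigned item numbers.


Step 1: Agent 0 picks item 3
Step 2: Agent 1 picks item 4
Step 3: Agent 2 picks item 5
Step 4: Sum = 3 + 4 + 5 = 12

12


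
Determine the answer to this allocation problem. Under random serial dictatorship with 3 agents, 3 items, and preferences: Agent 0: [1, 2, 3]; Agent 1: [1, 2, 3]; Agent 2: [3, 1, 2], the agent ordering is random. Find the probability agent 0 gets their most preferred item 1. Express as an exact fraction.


Step 1: Agent 0 wants item 1
Step 2: There are 6 possible orderings of agents
Step 3: In 3 orderings, agent 0 gets item 1
Step 4: Probability = 3/6 = 1/2

1/2


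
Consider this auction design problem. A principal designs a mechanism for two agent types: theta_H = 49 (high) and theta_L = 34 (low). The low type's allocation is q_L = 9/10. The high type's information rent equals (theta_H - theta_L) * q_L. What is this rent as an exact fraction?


Step 1: theta_H - theta_L = 49 - 34 = 15
Step 2: Information rent = (theta_H - theta_L) * q_L
Step 3: = 15 * 9/10
Step 4: = 27/2

27/2


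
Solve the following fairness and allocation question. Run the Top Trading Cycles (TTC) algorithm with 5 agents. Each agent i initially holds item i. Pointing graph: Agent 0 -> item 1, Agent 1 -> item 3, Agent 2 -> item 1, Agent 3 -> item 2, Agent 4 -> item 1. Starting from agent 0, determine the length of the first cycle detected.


Step 1: Trace the pointer graph from agent 0: 0 -> 1 -> 3 -> 2 -> 1
Step 2: A cycle is detected when we revisit agent 1
Step 3: The cycle is: 1 -> 3 -> 2 -> 1
Step 4: Cycle length = 3

3


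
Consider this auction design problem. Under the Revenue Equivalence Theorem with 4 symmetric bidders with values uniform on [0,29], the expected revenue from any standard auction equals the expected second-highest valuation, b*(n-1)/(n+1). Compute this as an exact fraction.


Step 1: By Revenue Equivalence, expected revenue = b*(n-1)/(n+1)
Step 2: Substituting n = 4, b = 29
Step 3: Revenue = 29*(4-1)/(4+1) = 29*3/5
Step 4: Revenue = 87/5

87/5


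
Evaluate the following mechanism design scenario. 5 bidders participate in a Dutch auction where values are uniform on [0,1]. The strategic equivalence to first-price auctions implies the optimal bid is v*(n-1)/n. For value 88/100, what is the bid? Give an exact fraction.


Step 1: Dutch auctions are strategically equivalent to first-price auctions
Step 2: The equilibrium bid is b(v) = v*(n-1)/n
Step 3: b = 22/25 * 4/5
Step 4: b = 88/125

88/125


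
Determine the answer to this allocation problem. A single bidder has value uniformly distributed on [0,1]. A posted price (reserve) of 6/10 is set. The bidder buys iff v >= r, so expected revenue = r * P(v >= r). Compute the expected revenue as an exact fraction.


Step 1: Posted price r = 3/5, value support [0,1]
Step 2: P(v >= r) = (1 - 3/5)/1 = 2/5
Step 3: Expected revenue = r * P(v >= r) = 3/5 * 2/5
Step 4: Revenue = 6/25

6/25


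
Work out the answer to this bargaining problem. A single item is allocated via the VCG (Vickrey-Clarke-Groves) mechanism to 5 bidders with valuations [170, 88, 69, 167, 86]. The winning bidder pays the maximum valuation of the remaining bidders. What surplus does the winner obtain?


Step 1: The winner is the agent with the highest value: agent 0 with value 170
Step 2: Values of other agents: [88, 69, 167, 86]
Step 3: VCG payment = max of others' values = 167
Step 4: Surplus = 170 - 167 = 3

3


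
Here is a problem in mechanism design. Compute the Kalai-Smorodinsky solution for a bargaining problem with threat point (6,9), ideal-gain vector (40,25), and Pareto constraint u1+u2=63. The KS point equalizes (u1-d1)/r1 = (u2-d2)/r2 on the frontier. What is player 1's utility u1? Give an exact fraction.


Step 1: At the KS point, (u1-d1)/r1 = (u2-d2)/r2 = t and u1+u2 = 63
Step 2: u1 = d1 + r1*t and u2 = d2 + r2*t, so (d1 + r1*t) + (d2 + r2*t) = 63
Step 3: t = (63 - 6 - 9)/(40 + 25) = 48/65
Step 4: u1 = d1 + r1*t = 6 + 40 * 48/65 = 462/13
Step 5: (Check: u2 = d2 + r2*t = 357/13; u1+u2 = 462/13 + 357/13 = 63, on the frontier.)

462/13


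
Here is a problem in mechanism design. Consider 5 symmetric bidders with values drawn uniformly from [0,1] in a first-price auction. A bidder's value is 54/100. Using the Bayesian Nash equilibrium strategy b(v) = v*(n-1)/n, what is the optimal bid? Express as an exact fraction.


Step 1: The symmetric BNE bidding function is b(v) = v * (n-1) / n
Step 2: Substitute v = 27/50 and n = 5
Step 3: b = 27/50 * 4/5
Step 4: b = 54/125

54/125


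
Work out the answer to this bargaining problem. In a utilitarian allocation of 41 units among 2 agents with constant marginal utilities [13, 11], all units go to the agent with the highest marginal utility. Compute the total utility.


Step 1: The marginal utilities are [13, 11]
Step 2: The highest marginal utility is 13
Step 3: All 41 units go to that agent
Step 4: Total utility = 13 * 41 = 533

533


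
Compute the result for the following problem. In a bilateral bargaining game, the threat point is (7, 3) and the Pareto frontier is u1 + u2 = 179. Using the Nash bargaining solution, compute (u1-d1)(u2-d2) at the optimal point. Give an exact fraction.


Step 1: The Nash solution splits surplus symmetrically above the disagreement point
Step 2: u1 = (total + d1 - d2)/2 = (179 + 7 - 3)/2 = 183/2
Step 3: u2 = (total - d1 + d2)/2 = (179 - 7 + 3)/2 = 175/2
Step 4: Nash product = (183/2 - 7) * (175/2 - 3)
Step 5: = 169/2 * 169/2 = 28561/4

28561/4


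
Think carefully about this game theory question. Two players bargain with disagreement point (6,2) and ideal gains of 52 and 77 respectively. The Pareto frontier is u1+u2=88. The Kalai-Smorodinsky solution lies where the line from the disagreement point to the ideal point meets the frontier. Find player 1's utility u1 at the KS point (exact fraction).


Step 1: At the KS point, (u1-d1)/r1 = (u2-d2)/r2 = t and u1+u2 = 88
Step 2: u1 = d1 + r1*t and u2 = d2 + r2*t, so (d1 + r1*t) + (d2 + r2*t) = 88
Step 3: t = (88 - 6 - 2)/(52 + 77) = 80/129
Step 4: u1 = d1 + r1*t = 6 + 52 * 80/129 = 4934/129
Step 5: (Check: u2 = d2 + r2*t = 6418/129; u1+u2 = 4934/129 + 6418/129 = 88, on the frontier.)

4934/129


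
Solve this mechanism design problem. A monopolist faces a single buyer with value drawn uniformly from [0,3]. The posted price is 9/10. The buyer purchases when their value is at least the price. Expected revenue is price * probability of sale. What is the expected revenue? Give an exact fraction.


Step 1: Posted price r = 9/10, value support [0,3]
Step 2: P(v >= r) = (3 - 9/10)/3 = 7/10
Step 3: Expected revenue = r * P(v >= r) = 9/10 * 7/10
Step 4: Revenue = 63/100

63/100


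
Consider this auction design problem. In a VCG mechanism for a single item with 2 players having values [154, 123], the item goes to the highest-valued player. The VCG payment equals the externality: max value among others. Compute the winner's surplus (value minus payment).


Step 1: The winner is the agent with the highest value: agent 0 with value 154
Step 2: Values of other agents: [123]
Step 3: VCG payment = max of others' values = 123
Step 4: Surplus = 154 - 123 = 31

31


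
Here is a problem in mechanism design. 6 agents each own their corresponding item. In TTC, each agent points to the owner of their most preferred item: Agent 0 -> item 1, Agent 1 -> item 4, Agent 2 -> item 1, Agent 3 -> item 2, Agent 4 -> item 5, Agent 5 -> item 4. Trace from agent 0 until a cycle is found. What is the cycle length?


Step 1: Trace the pointer graph from agent 0: 0 -> 1 -> 4 -> 5 -> 4
Step 2: A cycle is detected when we revisit agent 4
Step 3: The cycle is: 4 -> 5 -> 4
Step 4: Cycle length = 2

2


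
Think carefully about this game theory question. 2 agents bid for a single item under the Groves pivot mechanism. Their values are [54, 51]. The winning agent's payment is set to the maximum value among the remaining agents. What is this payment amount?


Step 1: The efficient winner is agent 0 with value 54
Step 2: Other agents' values: [51]
Step 3: Pivot payment = max(others) = 51
Step 4: The winner pays 51

51


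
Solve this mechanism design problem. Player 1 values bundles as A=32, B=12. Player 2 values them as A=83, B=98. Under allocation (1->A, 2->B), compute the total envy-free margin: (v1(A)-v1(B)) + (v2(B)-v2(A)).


Step 1: Player 1's margin = v1(A) - v1(B) = 32 - 12 = 20
Step 2: Player 2's margin = v2(B) - v2(A) = 98 - 83 = 15
Step 3: Total margin = 20 + 15 = 35

35


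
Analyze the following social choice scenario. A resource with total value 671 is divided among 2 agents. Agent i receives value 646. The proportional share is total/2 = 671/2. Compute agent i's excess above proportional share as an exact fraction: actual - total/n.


Step 1: Proportional share = 671/2
Step 2: Agent's actual allocation = 646
Step 3: Excess = 646 - 671/2 = 621/2

621/2


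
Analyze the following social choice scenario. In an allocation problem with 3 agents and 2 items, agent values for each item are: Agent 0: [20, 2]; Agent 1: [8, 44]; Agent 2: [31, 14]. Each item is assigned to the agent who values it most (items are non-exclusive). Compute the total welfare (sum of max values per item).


Step 1: For each item, find the maximum value among all agents.
Step 2: Item 0 -> Agent 2 (value 31)
Step 3: Item 1 -> Agent 1 (value 44)
Step 4: Total welfare = 31 + 44 = 75

75


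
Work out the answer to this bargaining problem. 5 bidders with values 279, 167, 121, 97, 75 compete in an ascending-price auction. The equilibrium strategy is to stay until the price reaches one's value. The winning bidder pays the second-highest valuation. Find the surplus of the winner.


Step 1: Identify the highest value: 279
Step 2: Identify the second-highest value: 167
Step 3: The final price = second-highest value = 167
Step 4: Surplus = 279 - 167 = 112

112


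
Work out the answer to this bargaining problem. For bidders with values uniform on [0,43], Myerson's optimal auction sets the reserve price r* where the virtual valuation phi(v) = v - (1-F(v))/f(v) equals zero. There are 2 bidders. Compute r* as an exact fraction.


Step 1: For U[0,43], F(v) = v/43 and f(v) = 1/43
Step 2: phi(v) = v - (1 - v/43)/(1/43) = v - (43 - v) = 2v - 43
Step 3: Set phi(r*) = 0: 2r* - 43 = 0
Step 4: r* = 43/2 (the number of bidders n = 2 does not enter)

43/2


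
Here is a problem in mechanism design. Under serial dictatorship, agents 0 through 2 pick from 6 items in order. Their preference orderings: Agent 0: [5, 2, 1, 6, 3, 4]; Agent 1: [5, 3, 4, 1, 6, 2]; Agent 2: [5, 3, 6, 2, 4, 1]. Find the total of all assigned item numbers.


Step 1: Agent 0 picks item 5
Step 2: Agent 1 picks item 3
Step 3: Agent 2 picks item 6
Step 4: Sum = 5 + 3 + 6 = 14

14


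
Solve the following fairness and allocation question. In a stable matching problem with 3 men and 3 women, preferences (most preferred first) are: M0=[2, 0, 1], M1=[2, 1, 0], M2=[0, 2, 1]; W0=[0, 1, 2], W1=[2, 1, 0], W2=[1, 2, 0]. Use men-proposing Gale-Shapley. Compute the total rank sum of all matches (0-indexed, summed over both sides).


Step 1: Run Gale-Shapley (men propose, women hold best offer):
  M0 proposes to W2; she accepts
  M1 proposes to W2; she switches from M0
  M2 proposes to W0; she accepts
  M0 proposes to W0; she switches from M2
  M2 proposes to W2; rejected
  M2 proposes to W1; she accepts
Step 2: Final matching: W0-M0, W1-M2, W2-M1
Step 3: 0-indexed ranks (man's rank of his match, then woman's): 1 + 0 + 2 + 0 + 0 + 0
Step 4: Total rank sum = 3

3


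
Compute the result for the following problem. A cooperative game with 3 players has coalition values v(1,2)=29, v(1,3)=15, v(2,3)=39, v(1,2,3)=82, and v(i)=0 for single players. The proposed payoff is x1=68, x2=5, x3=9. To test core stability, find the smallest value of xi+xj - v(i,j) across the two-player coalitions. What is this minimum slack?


Step 1: Slack for coalition (1,2): x1+x2 - v12 = 73 - 29 = 44
Step 2: Slack for coalition (1,3): x1+x3 - v13 = 77 - 15 = 62
Step 3: Slack for coalition (2,3): x2+x3 - v23 = 14 - 39 = -25
Step 4: Minimum slack = min(44, 62, -25) = -25, attained by (2,3); coalition (2,3) can block (slack < 0), so the allocation is not in the core

-25


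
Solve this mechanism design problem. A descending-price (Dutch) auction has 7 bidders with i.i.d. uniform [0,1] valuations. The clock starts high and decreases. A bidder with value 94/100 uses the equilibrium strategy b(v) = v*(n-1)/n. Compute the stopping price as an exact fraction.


Step 1: Dutch auctions are strategically equivalent to first-price auctions
Step 2: The equilibrium bid is b(v) = v*(n-1)/n
Step 3: b = 47/50 * 6/7
Step 4: b = 141/175

141/175


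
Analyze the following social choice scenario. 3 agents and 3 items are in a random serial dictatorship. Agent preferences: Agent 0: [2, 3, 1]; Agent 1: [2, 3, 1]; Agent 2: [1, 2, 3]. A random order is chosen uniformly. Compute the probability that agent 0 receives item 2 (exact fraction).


Step 1: Agent 0 wants item 2
Step 2: There are 6 possible orderings of agents
Step 3: In 3 orderings, agent 0 gets item 2
Step 4: Probability = 3/6 = 1/2

1/2


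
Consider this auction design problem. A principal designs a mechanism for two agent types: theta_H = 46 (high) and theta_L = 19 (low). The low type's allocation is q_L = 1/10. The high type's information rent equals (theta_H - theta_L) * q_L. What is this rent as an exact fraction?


Step 1: theta_H - theta_L = 46 - 19 = 27
Step 2: Information rent = (theta_H - theta_L) * q_L
Step 3: = 27 * 1/10
Step 4: = 27/10

27/10


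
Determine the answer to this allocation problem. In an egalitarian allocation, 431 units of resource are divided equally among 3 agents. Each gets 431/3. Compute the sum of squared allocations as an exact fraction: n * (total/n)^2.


Step 1: Each agent's share = 431/3
Step 2: Square of each share = (431/3)^2 = 185761/9
Step 3: Sum of squares = 3 * 185761/9 = 185761/3

185761/3


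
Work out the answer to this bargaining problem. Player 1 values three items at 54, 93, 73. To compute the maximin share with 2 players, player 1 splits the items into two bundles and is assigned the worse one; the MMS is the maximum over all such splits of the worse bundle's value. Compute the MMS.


Step 1: Item values = 54, 93, 73
Step 2: Enumerate all 2-bundle partitions and take the smaller bundle:
  Partition 1: {54} vs {93,73} -> bundles 54, 166; min = 54
  Partition 2: {93} vs {54,73} -> bundles 93, 127; min = 93
  Partition 3: {73} vs {54,93} -> bundles 73, 147; min = 73
Step 3: MMS = max(54, 93, 73) = 93

93


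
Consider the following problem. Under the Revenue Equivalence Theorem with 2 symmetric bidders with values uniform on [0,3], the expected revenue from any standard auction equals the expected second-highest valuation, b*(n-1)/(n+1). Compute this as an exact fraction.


Step 1: By Revenue Equivalence, expected revenue = b*(n-1)/(n+1)
Step 2: Substituting n = 2, b = 3
Step 3: Revenue = 3*(2-1)/(2+1) = 3*1/3
Step 4: Revenue = 3/3 = 1

1


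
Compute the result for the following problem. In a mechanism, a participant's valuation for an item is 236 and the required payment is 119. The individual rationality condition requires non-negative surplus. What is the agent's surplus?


Step 1: Surplus = value - payment = 236 - 119 = 117
Step 2: IR is satisfied (surplus >= 0)

117


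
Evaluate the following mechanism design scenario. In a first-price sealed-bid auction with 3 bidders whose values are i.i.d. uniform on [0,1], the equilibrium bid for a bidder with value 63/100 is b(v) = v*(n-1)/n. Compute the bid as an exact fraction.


Step 1: The symmetric BNE bidding function is b(v) = v * (n-1) / n
Step 2: Substitute v = 63/100 and n = 3
Step 3: b = 63/100 * 2/3
Step 4: b = 21/50

21/50


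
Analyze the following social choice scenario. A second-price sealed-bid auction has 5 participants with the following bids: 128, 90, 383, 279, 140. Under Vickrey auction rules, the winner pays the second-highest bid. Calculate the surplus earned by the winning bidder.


Step 1: Sort bids in descending order: 383, 279, 140, 128, 90
Step 2: The winning bid is the highest: 383
Step 3: The payment equals the second-highest bid: 279
Step 4: Surplus = winner's bid - payment = 383 - 279 = 104

104


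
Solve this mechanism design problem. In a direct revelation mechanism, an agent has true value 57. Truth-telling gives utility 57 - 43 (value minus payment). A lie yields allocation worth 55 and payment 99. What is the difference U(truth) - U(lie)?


Step 1: U(truth) = value - payment = 57 - 43 = 14
Step 2: U(lie) = allocation - payment = 55 - 99 = -44
Step 3: IC gap = 14 - (-44) = 58

58


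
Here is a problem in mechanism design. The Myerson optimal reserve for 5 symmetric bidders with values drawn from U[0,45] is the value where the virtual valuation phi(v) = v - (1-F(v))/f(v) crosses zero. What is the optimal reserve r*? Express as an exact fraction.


Step 1: For U[0,45], F(v) = v/45 and f(v) = 1/45
Step 2: phi(v) = v - (1 - v/45)/(1/45) = v - (45 - v) = 2v - 45
Step 3: Set phi(r*) = 0: 2r* - 45 = 0
Step 4: r* = 45/2 (the number of bidders n = 5 does not enter)

45/2


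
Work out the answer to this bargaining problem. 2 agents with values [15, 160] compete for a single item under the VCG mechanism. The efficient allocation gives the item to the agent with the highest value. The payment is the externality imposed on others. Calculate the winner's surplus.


Step 1: The winner is the agent with the highest value: agent 1 with value 160
Step 2: Values of other agents: [15]
Step 3: VCG payment = max of others' values = 15
Step 4: Surplus = 160 - 15 = 145

145


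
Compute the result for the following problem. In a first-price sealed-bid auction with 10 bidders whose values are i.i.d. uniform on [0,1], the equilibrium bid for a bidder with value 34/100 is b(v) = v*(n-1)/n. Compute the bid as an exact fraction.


Step 1: The symmetric BNE bidding function is b(v) = v * (n-1) / n
Step 2: Substitute v = 17/50 and n = 10
Step 3: b = 17/50 * 9/10
Step 4: b = 153/500

153/500


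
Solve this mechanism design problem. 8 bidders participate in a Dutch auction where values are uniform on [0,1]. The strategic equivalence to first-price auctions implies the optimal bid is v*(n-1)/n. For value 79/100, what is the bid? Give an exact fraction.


Step 1: Dutch auctions are strategically equivalent to first-price auctions
Step 2: The equilibrium bid is b(v) = v*(n-1)/n
Step 3: b = 79/100 * 7/8
Step 4: b = 553/800

553/800


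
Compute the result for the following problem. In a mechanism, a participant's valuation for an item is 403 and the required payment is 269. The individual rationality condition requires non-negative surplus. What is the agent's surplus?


Step 1: Surplus = value - payment = 403 - 269 = 134
Step 2: IR is satisfied (surplus >= 0)

134


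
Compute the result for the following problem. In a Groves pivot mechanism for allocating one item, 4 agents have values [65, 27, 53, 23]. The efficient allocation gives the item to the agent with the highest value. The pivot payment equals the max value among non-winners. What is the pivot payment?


Step 1: The efficient winner is agent 0 with value 65
Step 2: Other agents' values: [27, 53, 23]
Step 3: Pivot payment = max(others) = 53
Step 4: The winner pays 53

53


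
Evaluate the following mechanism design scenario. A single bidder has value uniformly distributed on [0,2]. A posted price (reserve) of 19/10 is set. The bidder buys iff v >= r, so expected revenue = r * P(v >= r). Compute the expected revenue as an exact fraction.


Step 1: Posted price r = 19/10, value support [0,2]
Step 2: P(v >= r) = (2 - 19/10)/2 = 1/20
Step 3: Expected revenue = r * P(v >= r) = 19/10 * 1/20
Step 4: Revenue = 19/200

19/200


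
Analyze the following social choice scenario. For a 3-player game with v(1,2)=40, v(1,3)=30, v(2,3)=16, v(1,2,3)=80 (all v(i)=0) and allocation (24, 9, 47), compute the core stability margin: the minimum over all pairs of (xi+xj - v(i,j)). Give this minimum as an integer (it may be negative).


Step 1: Slack for coalition (1,2): x1+x2 - v12 = 33 - 40 = -7
Step 2: Slack for coalition (1,3): x1+x3 - v13 = 71 - 30 = 41
Step 3: Slack for coalition (2,3): x2+x3 - v23 = 56 - 16 = 40
Step 4: Minimum slack = min(-7, 41, 40) = -7, attained by (1,2); coalition (1,2) can block (slack < 0), so the allocation is not in the core

-7


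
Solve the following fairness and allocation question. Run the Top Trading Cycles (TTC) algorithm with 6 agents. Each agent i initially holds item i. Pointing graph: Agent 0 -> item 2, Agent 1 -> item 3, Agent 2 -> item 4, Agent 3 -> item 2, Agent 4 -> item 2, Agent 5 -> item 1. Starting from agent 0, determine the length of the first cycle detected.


Step 1: Trace the pointer graph from agent 0: 0 -> 2 -> 4 -> 2
Step 2: A cycle is detected when we revisit agent 2
Step 3: The cycle is: 2 -> 4 -> 2
Step 4: Cycle length = 2

2


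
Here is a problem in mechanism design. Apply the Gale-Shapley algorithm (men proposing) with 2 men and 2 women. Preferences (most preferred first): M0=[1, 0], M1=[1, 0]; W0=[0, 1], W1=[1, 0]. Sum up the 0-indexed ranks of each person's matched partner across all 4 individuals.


Step 1: Run Gale-Shapley (men propose, women hold best offer):
  M0 proposes to W1; she accepts
  M1 proposes to W1; she switches from M0
  M0 proposes to W0; she accepts
Step 2: Final matching: W0-M0, W1-M1
Step 3: 0-indexed ranks (man's rank of his match, then woman's): 1 + 0 + 0 + 0
Step 4: Total rank sum = 1

1


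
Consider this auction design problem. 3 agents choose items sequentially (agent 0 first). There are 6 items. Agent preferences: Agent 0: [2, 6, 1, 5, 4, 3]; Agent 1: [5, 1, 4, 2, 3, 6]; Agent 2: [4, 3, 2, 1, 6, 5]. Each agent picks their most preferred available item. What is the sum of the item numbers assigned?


Step 1: Agent 0 picks item 2
Step 2: Agent 1 picks item 5
Step 3: Agent 2 picks item 4
Step 4: Sum = 2 + 5 + 4 = 11

11


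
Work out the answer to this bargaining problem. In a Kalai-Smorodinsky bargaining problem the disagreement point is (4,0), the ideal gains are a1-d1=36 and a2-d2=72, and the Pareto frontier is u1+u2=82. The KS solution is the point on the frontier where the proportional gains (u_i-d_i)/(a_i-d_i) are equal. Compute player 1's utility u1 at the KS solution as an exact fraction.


Step 1: At the KS point, (u1-d1)/r1 = (u2-d2)/r2 = t and u1+u2 = 82
Step 2: u1 = d1 + r1*t and u2 = d2 + r2*t, so (d1 + r1*t) + (d2 + r2*t) = 82
Step 3: t = (82 - 4 - 0)/(36 + 72) = 78/108 = 13/18
Step 4: u1 = d1 + r1*t = 4 + 36 * 13/18 = 30
Step 5: (Check: u2 = d2 + r2*t = 52; u1+u2 = 30 + 52 = 82, on the frontier.)

30


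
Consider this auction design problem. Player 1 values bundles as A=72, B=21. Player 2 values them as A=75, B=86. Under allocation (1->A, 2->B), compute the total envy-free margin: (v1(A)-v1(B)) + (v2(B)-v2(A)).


Step 1: Player 1's margin = v1(A) - v1(B) = 72 - 21 = 51
Step 2: Player 2's margin = v2(B) - v2(A) = 86 - 75 = 11
Step 3: Total margin = 51 + 11 = 62

62


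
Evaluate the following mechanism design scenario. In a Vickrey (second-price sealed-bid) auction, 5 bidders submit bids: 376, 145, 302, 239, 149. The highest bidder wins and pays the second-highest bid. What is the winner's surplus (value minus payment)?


Step 1: Sort bids in descending order: 376, 302, 239, 149, 145
Step 2: The winning bid is the highest: 376
Step 3: The payment equals the second-highest bid: 302
Step 4: Surplus = winner's bid - payment = 376 - 302 = 74

74


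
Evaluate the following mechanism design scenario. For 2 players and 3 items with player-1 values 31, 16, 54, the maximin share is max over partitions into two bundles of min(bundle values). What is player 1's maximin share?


Step 1: Item values = 31, 16, 54
Step 2: Enumerate all 2-bundle partitions and take the smaller bundle:
  Partition 1: {31} vs {16,54} -> bundles 31, 70; min = 31
  Partition 2: {16} vs {31,54} -> bundles 16, 85; min = 16
  Partition 3: {54} vs {31,16} -> bundles 54, 47; min = 47
Step 3: MMS = max(31, 16, 47) = 47

47


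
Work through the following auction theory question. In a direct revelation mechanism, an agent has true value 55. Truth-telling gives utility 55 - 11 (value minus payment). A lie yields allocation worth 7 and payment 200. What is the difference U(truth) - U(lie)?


Step 1: U(truth) = value - payment = 55 - 11 = 44
Step 2: U(lie) = allocation - payment = 7 - 200 = -193
Step 3: IC gap = 44 - (-193) = 237

237


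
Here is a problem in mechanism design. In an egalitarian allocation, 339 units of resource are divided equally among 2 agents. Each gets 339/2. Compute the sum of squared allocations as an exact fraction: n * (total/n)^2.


Step 1: Each agent's share = 339/2
Step 2: Square of each share = (339/2)^2 = 114921/4
Step 3: Sum of squares = 2 * 114921/4 = 114921/2

114921/2


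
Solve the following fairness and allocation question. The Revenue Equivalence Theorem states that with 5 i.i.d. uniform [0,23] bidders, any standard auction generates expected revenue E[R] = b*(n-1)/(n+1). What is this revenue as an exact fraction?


Step 1: By Revenue Equivalence, expected revenue = b*(n-1)/(n+1)
Step 2: Substituting n = 5, b = 23
Step 3: Revenue = 23*(5-1)/(5+1) = 23*4/6
Step 4: Revenue = 92/6 = 46/3

46/3


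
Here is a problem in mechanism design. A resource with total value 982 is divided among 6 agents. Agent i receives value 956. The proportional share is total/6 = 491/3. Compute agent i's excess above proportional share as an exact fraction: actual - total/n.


Step 1: Proportional share = 982/6 = 491/3
Step 2: Agent's actual allocation = 956
Step 3: Excess = 956 - 491/3 = 2377/3

2377/3


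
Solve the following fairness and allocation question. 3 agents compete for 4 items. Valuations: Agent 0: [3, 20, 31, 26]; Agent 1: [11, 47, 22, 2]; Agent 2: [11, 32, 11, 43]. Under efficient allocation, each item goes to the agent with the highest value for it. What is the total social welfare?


Step 1: For each item, find the maximum value among all agents.
Step 2: Item 0 -> Agent 1 (value 11)
Step 3: Item 1 -> Agent 1 (value 47)
Step 4: Item 2 -> Agent 0 (value 31)
Step 5: Item 3 -> Agent 2 (value 43)
Step 6: Total welfare = 11 + 47 + 31 + 43 = 132

132


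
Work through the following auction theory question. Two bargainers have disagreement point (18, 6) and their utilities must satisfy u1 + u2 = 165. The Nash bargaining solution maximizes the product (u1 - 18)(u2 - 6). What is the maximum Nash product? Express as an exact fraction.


Step 1: The Nash solution splits surplus symmetrically above the disagreement point
Step 2: u1 = (total + d1 - d2)/2 = (165 + 18 - 6)/2 = 177/2
Step 3: u2 = (total - d1 + d2)/2 = (165 - 18 + 6)/2 = 153/2
Step 4: Nash product = (177/2 - 18) * (153/2 - 6)
Step 5: = 141/2 * 141/2 = 19881/4

19881/4


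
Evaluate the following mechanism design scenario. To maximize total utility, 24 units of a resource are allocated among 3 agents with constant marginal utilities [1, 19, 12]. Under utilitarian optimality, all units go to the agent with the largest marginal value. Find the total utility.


Step 1: The marginal utilities are [1, 19, 12]
Step 2: The highest marginal utility is 19
Step 3: All 24 units go to that agent
Step 4: Total utility = 19 * 24 = 456

456
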